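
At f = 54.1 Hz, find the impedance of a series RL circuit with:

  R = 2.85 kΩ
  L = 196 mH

Step 1 — Angular frequency: ω = 2π·f = 2π·54.1 = 339.9 rad/s.
Step 2 — Component impedances:
  R: Z = R = 2850 Ω
  L: Z = jωL = j·339.9·0.196 = 0 + j66.62 Ω
Step 3 — Series combination: Z_total = R + L = 2850 + j66.62 Ω = 2851∠1.3° Ω.

Z = 2850 + j66.62 Ω = 2851∠1.3° Ω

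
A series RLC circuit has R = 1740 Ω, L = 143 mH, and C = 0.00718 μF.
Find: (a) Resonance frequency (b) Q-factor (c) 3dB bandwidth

Step 1 — Resonance: ω₀ = 1/√(LC) = 1/√(0.143·7.18e-09) = 3.121e+04 rad/s.
Step 2 — f₀ = ω₀/(2π) = 4967 Hz.
Step 3 — Series Q: Q = ω₀L/R = 3.121e+04·0.143/1740 = 2.565.
Step 4 — Bandwidth: Δω = ω₀/Q = 1.217e+04 rad/s; BW = Δω/(2π) = 1937 Hz.

(a) f₀ = 4967 Hz  (b) Q = 2.565  (c) BW = 1937 Hz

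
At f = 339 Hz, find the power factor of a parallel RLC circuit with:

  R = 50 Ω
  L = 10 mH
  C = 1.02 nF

Step 1 — Angular frequency: ω = 2π·f = 2π·339 = 2130 rad/s.
Step 2 — Component impedances:
  R: Z = R = 50 Ω
  L: Z = jωL = j·2130·0.01 = 0 + j21.3 Ω
  C: Z = 1/(jωC) = -j/(ω·C) = 0 - j4.603e+05 Ω
Step 3 — Parallel combination: 1/Z_total = 1/R + 1/L + 1/C; Z_total = 7.681 + j18.03 Ω = 19.6∠66.9° Ω.
Step 4 — Power factor: PF = cos(φ) = Re(Z)/|Z| = 7.681/19.6 = 0.3919.
Step 5 — Type: Im(Z) = 18.03 ⇒ lagging (phase φ = 66.9°).

PF = 0.3919 (lagging, φ = 66.9°)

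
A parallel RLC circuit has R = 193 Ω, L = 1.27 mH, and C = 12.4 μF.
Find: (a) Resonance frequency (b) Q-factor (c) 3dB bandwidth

Step 1 — Resonance: ω₀ = 1/√(LC) = 1/√(0.00127·1.24e-05) = 7969 rad/s.
Step 2 — f₀ = ω₀/(2π) = 1268 Hz.
Step 3 — Parallel Q: Q = R/(ω₀L) = 193/(7969·0.00127) = 19.07.
Step 4 — Bandwidth: Δω = ω₀/Q = 417.9 rad/s; BW = Δω/(2π) = 66.5 Hz.

(a) f₀ = 1268 Hz  (b) Q = 19.07  (c) BW = 66.5 Hz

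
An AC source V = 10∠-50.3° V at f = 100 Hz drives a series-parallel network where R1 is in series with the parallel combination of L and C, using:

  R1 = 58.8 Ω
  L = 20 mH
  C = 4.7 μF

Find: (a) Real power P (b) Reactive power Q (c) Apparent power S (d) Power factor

Step 1 — Angular frequency: ω = 2π·f = 2π·100 = 628.3 rad/s.
Step 2 — Component impedances:
  R1: Z = R = 58.8 Ω
  L: Z = jωL = j·628.3·0.02 = 0 + j12.57 Ω
  C: Z = 1/(jωC) = -j/(ω·C) = 0 - j338.6 Ω
Step 3 — Parallel branch: L || C = 1/(1/L + 1/C) = 0 + j13.05 Ω.
Step 4 — Series with R1: Z_total = R1 + (L || C) = 58.8 + j13.05 Ω = 60.23∠12.5° Ω.
Step 5 — Source phasor: V = 10∠-50.3° V = 6.388 - j7.694 V.
Step 6 — Current: I = V / Z = 0.07585 - j0.1477 A = 0.166∠-62.8° A.
Step 7 — Complex power: S = V·I* = 1.621 + j0.3597 VA.
Step 8 — Real power: P = Re(S) = 1.621 W.
Step 9 — Reactive power: Q = Im(S) = 0.3597 VAR.
Step 10 — Apparent power: |S| = 1.66 VA.
Step 11 — Power factor: PF = P/|S| = 0.9762 (lagging).

(a) P = 1.621 W  (b) Q = 0.3597 VAR  (c) S = 1.66 VA  (d) PF = 0.9762 (lagging)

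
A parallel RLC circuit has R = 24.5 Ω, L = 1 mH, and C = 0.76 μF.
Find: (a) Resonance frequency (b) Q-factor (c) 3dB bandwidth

Step 1 — Resonance: ω₀ = 1/√(LC) = 1/√(0.001·7.6e-07) = 3.627e+04 rad/s.
Step 2 — f₀ = ω₀/(2π) = 5773 Hz.
Step 3 — Parallel Q: Q = R/(ω₀L) = 24.5/(3.627e+04·0.001) = 0.6754.
Step 4 — Bandwidth: Δω = ω₀/Q = 5.371e+04 rad/s; BW = Δω/(2π) = 8548 Hz.

(a) f₀ = 5773 Hz  (b) Q = 0.6754  (c) BW = 8548 Hz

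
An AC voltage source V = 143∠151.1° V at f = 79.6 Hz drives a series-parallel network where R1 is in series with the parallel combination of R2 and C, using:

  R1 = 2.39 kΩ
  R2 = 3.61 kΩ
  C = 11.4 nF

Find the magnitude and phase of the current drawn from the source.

Step 1 — Angular frequency: ω = 2π·f = 2π·79.6 = 500.1 rad/s.
Step 2 — Component impedances:
  R1: Z = R = 2390 Ω
  R2: Z = R = 3610 Ω
  C: Z = 1/(jωC) = -j/(ω·C) = 0 - j1.754e+05 Ω
Step 3 — Parallel branch: R2 || C = 1/(1/R2 + 1/C) = 3608 - j74.27 Ω.
Step 4 — Series with R1: Z_total = R1 + (R2 || C) = 5998 - j74.27 Ω = 5999∠-0.7° Ω.
Step 5 — Source phasor: V = 143∠151.1° V = -125.2 + j69.11 V.
Step 6 — Ohm's law: I = V / Z_total = (-125.2 + j69.11) / (5998 - j74.27) = -0.02101 + j0.01126 A.
Step 7 — Convert to polar: |I| = 0.02384 A, ∠I = 151.8°.

I = 0.02384∠151.8° A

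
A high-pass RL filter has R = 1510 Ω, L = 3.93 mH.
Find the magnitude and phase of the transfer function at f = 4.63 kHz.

Step 1 — Angular frequency: ω = 2π·4630 = 2.909e+04 rad/s.
Step 2 — Transfer function: H(jω) = jωL/(R + jωL).
Step 3 — Numerator jωL = j·114.3; denominator R + jωL = 1510 + j114.3.
Step 4 — H = 0.0057 + j0.07528.
Step 5 — Magnitude: |H| = 0.0755 (-22.4 dB); phase: φ = 85.7°.

|H| = 0.0755 (-22.4 dB), φ = 85.7°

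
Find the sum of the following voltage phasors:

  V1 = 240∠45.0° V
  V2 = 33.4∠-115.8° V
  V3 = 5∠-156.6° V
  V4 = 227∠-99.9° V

Step 1 — Convert each phasor to rectangular form:
  V1 = 240·(cos(45.0°) + j·sin(45.0°)) = 169.7 + j169.7 V
  V2 = 33.4·(cos(-115.8°) + j·sin(-115.8°)) = -14.54 - j30.07 V
  V3 = 5·(cos(-156.6°) + j·sin(-156.6°)) = -4.589 - j1.986 V
  V4 = 227·(cos(-99.9°) + j·sin(-99.9°)) = -39.03 - j223.6 V
Step 2 — Sum components: V_total = 111.6 - j85.97 V.
Step 3 — Convert to polar: |V_total| = 140.8 V, ∠V_total = -37.6°.

V_total = 140.8∠-37.6° V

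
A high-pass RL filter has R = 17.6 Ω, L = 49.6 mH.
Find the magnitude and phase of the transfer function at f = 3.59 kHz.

Step 1 — Angular frequency: ω = 2π·3590 = 2.256e+04 rad/s.
Step 2 — Transfer function: H(jω) = jωL/(R + jωL).
Step 3 — Numerator jωL = j·1119; denominator R + jωL = 17.6 + j1119.
Step 4 — H = 0.9998 + j0.01573.
Step 5 — Magnitude: |H| = 0.9999 (-0.0 dB); phase: φ = 0.9°.

|H| = 0.9999 (-0.0 dB), φ = 0.9°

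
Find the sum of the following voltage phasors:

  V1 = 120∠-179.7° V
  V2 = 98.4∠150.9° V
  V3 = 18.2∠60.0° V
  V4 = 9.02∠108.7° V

Step 1 — Convert each phasor to rectangular form:
  V1 = 120·(cos(-179.7°) + j·sin(-179.7°)) = -120 - j0.6283 V
  V2 = 98.4·(cos(150.9°) + j·sin(150.9°)) = -85.98 + j47.86 V
  V3 = 18.2·(cos(60.0°) + j·sin(60.0°)) = 9.1 + j15.76 V
  V4 = 9.02·(cos(108.7°) + j·sin(108.7°)) = -2.892 + j8.544 V
Step 2 — Sum components: V_total = -199.8 + j71.53 V.
Step 3 — Convert to polar: |V_total| = 212.2 V, ∠V_total = 160.3°.

V_total = 212.2∠160.3° V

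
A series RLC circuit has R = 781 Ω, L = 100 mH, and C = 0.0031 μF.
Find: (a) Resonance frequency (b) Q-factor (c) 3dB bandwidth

Step 1 — Resonance: ω₀ = 1/√(LC) = 1/√(0.1·3.1e-09) = 5.68e+04 rad/s.
Step 2 — f₀ = ω₀/(2π) = 9039 Hz.
Step 3 — Series Q: Q = ω₀L/R = 5.68e+04·0.1/781 = 7.272.
Step 4 — Bandwidth: Δω = ω₀/Q = 7810 rad/s; BW = Δω/(2π) = 1243 Hz.

(a) f₀ = 9039 Hz  (b) Q = 7.272  (c) BW = 1243 Hz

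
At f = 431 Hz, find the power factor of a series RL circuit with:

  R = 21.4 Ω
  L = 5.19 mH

Step 1 — Angular frequency: ω = 2π·f = 2π·431 = 2708 rad/s.
Step 2 — Component impedances:
  R: Z = R = 21.4 Ω
  L: Z = jωL = j·2708·0.00519 = 0 + j14.05 Ω
Step 3 — Series combination: Z_total = R + L = 21.4 + j14.05 Ω = 25.6∠33.3° Ω.
Step 4 — Power factor: PF = cos(φ) = Re(Z)/|Z| = 21.4/25.603 = 0.8358.
Step 5 — Type: Im(Z) = 14.05 ⇒ lagging (phase φ = 33.3°).

PF = 0.8358 (lagging, φ = 33.3°)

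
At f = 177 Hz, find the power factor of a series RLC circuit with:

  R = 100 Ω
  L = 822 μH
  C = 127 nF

Step 1 — Angular frequency: ω = 2π·f = 2π·177 = 1112 rad/s.
Step 2 — Component impedances:
  R: Z = R = 100 Ω
  L: Z = jωL = j·1112·0.000822 = 0 + j0.9142 Ω
  C: Z = 1/(jωC) = -j/(ω·C) = 0 - j7080 Ω
Step 3 — Series combination: Z_total = R + L + C = 100 - j7079 Ω = 7080∠-89.2° Ω.
Step 4 — Power factor: PF = cos(φ) = Re(Z)/|Z| = 100/7080 = 0.01412.
Step 5 — Type: Im(Z) = -7079 ⇒ leading (phase φ = -89.2°).

PF = 0.01412 (leading, φ = -89.2°)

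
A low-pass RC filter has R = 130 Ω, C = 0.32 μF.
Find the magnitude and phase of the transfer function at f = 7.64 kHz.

Step 1 — Angular frequency: ω = 2π·7640 = 4.8e+04 rad/s.
Step 2 — Transfer function: H(jω) = 1/(1 + jωRC).
Step 3 — Denominator: 1 + jωRC = 1 + j·4.8e+04·130·3.2e-07 = 1 + j1.997.
Step 4 — H = 0.2005 - j0.4004.
Step 5 — Magnitude: |H| = 0.4478 (-7.0 dB); phase: φ = -63.4°.

|H| = 0.4478 (-7.0 dB), φ = -63.4°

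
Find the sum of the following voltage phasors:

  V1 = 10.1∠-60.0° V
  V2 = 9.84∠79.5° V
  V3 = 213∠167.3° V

Step 1 — Convert each phasor to rectangular form:
  V1 = 10.1·(cos(-60.0°) + j·sin(-60.0°)) = 5.05 - j8.747 V
  V2 = 9.84·(cos(79.5°) + j·sin(79.5°)) = 1.793 + j9.675 V
  V3 = 213·(cos(167.3°) + j·sin(167.3°)) = -207.8 + j46.83 V
Step 2 — Sum components: V_total = -200.9 + j47.76 V.
Step 3 — Convert to polar: |V_total| = 206.5 V, ∠V_total = 166.6°.

V_total = 206.5∠166.6° V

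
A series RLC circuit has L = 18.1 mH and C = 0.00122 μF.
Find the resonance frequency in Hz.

Step 1 — Resonance condition Im(Z)=0 gives ω₀ = 1/√(LC).
Step 2 — ω₀ = 1/√(0.0181·1.22e-09) = 2.128e+05 rad/s.
Step 3 — f₀ = ω₀/(2π) = 3.387e+04 Hz.

f₀ = 3.387e+04 Hz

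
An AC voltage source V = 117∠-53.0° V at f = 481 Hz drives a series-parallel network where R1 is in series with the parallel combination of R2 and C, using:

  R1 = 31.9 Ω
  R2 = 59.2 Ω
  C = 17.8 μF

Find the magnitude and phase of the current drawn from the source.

Step 1 — Angular frequency: ω = 2π·f = 2π·481 = 3022 rad/s.
Step 2 — Component impedances:
  R1: Z = R = 31.9 Ω
  R2: Z = R = 59.2 Ω
  C: Z = 1/(jωC) = -j/(ω·C) = 0 - j18.59 Ω
Step 3 — Parallel branch: R2 || C = 1/(1/R2 + 1/C) = 5.313 - j16.92 Ω.
Step 4 — Series with R1: Z_total = R1 + (R2 || C) = 37.21 - j16.92 Ω = 40.88∠-24.5° Ω.
Step 5 — Source phasor: V = 117∠-53.0° V = 70.41 - j93.44 V.
Step 6 — Ohm's law: I = V / Z_total = (70.41 - j93.44) / (37.21 - j16.92) = 2.514 - j1.368 A.
Step 7 — Convert to polar: |I| = 2.862 A, ∠I = -28.5°.

I = 2.862∠-28.5° A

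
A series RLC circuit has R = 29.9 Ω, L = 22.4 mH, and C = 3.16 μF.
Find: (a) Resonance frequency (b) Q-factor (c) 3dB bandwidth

Step 1 — Resonance: ω₀ = 1/√(LC) = 1/√(0.0224·3.16e-06) = 3759 rad/s.
Step 2 — f₀ = ω₀/(2π) = 598.2 Hz.
Step 3 — Series Q: Q = ω₀L/R = 3759·0.0224/29.9 = 2.816.
Step 4 — Bandwidth: Δω = ω₀/Q = 1335 rad/s; BW = Δω/(2π) = 212.4 Hz.

(a) f₀ = 598.2 Hz  (b) Q = 2.816  (c) BW = 212.4 Hz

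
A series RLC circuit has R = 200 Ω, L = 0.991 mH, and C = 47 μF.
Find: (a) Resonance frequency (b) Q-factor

Step 1 — Resonance condition Im(Z)=0 gives ω₀ = 1/√(LC).
Step 2 — ω₀ = 1/√(0.000991·4.7e-05) = 4634 rad/s.
Step 3 — f₀ = ω₀/(2π) = 737.5 Hz.
Step 4 — Series Q: Q = ω₀L/R = 4634·0.000991/200 = 0.02296.

(a) f₀ = 737.5 Hz  (b) Q = 0.02296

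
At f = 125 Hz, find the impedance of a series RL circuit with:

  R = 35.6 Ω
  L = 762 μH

Step 1 — Angular frequency: ω = 2π·f = 2π·125 = 785.4 rad/s.
Step 2 — Component impedances:
  R: Z = R = 35.6 Ω
  L: Z = jωL = j·785.4·0.000762 = 0 + j0.5985 Ω
Step 3 — Series combination: Z_total = R + L = 35.6 + j0.5985 Ω = 35.61∠1.0° Ω.

Z = 35.6 + j0.5985 Ω = 35.61∠1.0° Ω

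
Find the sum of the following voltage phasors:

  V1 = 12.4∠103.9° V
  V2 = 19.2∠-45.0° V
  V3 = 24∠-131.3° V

Step 1 — Convert each phasor to rectangular form:
  V1 = 12.4·(cos(103.9°) + j·sin(103.9°)) = -2.979 + j12.04 V
  V2 = 19.2·(cos(-45.0°) + j·sin(-45.0°)) = 13.58 - j13.58 V
  V3 = 24·(cos(-131.3°) + j·sin(-131.3°)) = -15.84 - j18.03 V
Step 2 — Sum components: V_total = -5.242 - j19.57 V.
Step 3 — Convert to polar: |V_total| = 20.26 V, ∠V_total = -105.0°.

V_total = 20.26∠-105.0° V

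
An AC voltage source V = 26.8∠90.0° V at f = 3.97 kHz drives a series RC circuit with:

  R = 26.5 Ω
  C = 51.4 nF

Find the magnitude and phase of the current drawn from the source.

Step 1 — Angular frequency: ω = 2π·f = 2π·3970 = 2.494e+04 rad/s.
Step 2 — Component impedances:
  R: Z = R = 26.5 Ω
  C: Z = 1/(jωC) = -j/(ω·C) = 0 - j779.9 Ω
Step 3 — Series combination: Z_total = R + C = 26.5 - j779.9 Ω = 780.4∠-88.1° Ω.
Step 4 — Source phasor: V = 26.8∠90.0° V = 0 + j26.8 V.
Step 5 — Ohm's law: I = V / Z_total = (0 + j26.8) / (26.5 - j779.9) = -0.03432 + j0.001166 A.
Step 6 — Convert to polar: |I| = 0.03434 A, ∠I = 178.1°.

I = 0.03434∠178.1° A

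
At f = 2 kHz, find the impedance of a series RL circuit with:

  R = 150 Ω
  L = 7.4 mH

Step 1 — Angular frequency: ω = 2π·f = 2π·2000 = 1.257e+04 rad/s.
Step 2 — Component impedances:
  R: Z = R = 150 Ω
  L: Z = jωL = j·1.257e+04·0.0074 = 0 + j92.99 Ω
Step 3 — Series combination: Z_total = R + L = 150 + j92.99 Ω = 176.5∠31.8° Ω.

Z = 150 + j92.99 Ω = 176.5∠31.8° Ω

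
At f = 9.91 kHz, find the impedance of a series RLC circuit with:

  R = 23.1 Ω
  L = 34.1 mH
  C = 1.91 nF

Step 1 — Angular frequency: ω = 2π·f = 2π·9910 = 6.227e+04 rad/s.
Step 2 — Component impedances:
  R: Z = R = 23.1 Ω
  L: Z = jωL = j·6.227e+04·0.0341 = 0 + j2123 Ω
  C: Z = 1/(jωC) = -j/(ω·C) = 0 - j8408 Ω
Step 3 — Series combination: Z_total = R + L + C = 23.1 - j6285 Ω = 6285∠-89.8° Ω.

Z = 23.1 - j6285 Ω = 6285∠-89.8° Ω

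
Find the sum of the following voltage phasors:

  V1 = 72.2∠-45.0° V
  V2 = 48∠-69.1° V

Step 1 — Convert each phasor to rectangular form:
  V1 = 72.2·(cos(-45.0°) + j·sin(-45.0°)) = 51.05 - j51.05 V
  V2 = 48·(cos(-69.1°) + j·sin(-69.1°)) = 17.12 - j44.84 V
Step 2 — Sum components: V_total = 68.18 - j95.89 V.
Step 3 — Convert to polar: |V_total| = 117.7 V, ∠V_total = -54.6°.

V_total = 117.7∠-54.6° V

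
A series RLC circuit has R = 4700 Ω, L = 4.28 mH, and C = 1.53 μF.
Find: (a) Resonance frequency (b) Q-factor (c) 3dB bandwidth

Step 1 — Resonance condition Im(Z)=0 gives ω₀ = 1/√(LC).
Step 2 — ω₀ = 1/√(0.00428·1.53e-06) = 1.236e+04 rad/s.
Step 3 — f₀ = ω₀/(2π) = 1967 Hz.
Step 4 — Series Q: Q = ω₀L/R = 1.236e+04·0.00428/4700 = 0.01125.
Step 5 — 3dB bandwidth: Δω = ω₀/Q = 1.098e+06 rad/s; BW = Δω/(2π) = 1.748e+05 Hz.

(a) f₀ = 1967 Hz  (b) Q = 0.01125  (c) BW = 1.748e+05 Hz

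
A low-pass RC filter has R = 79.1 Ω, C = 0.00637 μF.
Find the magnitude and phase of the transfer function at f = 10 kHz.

Step 1 — Angular frequency: ω = 2π·1e+04 = 6.283e+04 rad/s.
Step 2 — Transfer function: H(jω) = 1/(1 + jωRC).
Step 3 — Denominator: 1 + jωRC = 1 + j·6.283e+04·79.1·6.37e-09 = 1 + j0.03166.
Step 4 — H = 0.999 - j0.03163.
Step 5 — Magnitude: |H| = 0.9995 (-0.0 dB); phase: φ = -1.8°.

|H| = 0.9995 (-0.0 dB), φ = -1.8°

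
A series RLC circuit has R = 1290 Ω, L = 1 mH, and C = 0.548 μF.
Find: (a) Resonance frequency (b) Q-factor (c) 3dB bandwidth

Step 1 — Resonance: ω₀ = 1/√(LC) = 1/√(0.001·5.48e-07) = 4.272e+04 rad/s.
Step 2 — f₀ = ω₀/(2π) = 6799 Hz.
Step 3 — Series Q: Q = ω₀L/R = 4.272e+04·0.001/1290 = 0.03311.
Step 4 — Bandwidth: Δω = ω₀/Q = 1.29e+06 rad/s; BW = Δω/(2π) = 2.053e+05 Hz.

(a) f₀ = 6799 Hz  (b) Q = 0.03311  (c) BW = 2.053e+05 Hz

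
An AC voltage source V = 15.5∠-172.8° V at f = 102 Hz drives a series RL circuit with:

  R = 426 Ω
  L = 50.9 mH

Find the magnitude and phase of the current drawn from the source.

Step 1 — Angular frequency: ω = 2π·f = 2π·102 = 640.9 rad/s.
Step 2 — Component impedances:
  R: Z = R = 426 Ω
  L: Z = jωL = j·640.9·0.0509 = 0 + j32.62 Ω
Step 3 — Series combination: Z_total = R + L = 426 + j32.62 Ω = 427.2∠4.4° Ω.
Step 4 — Source phasor: V = 15.5∠-172.8° V = -15.38 - j1.943 V.
Step 5 — Ohm's law: I = V / Z_total = (-15.38 - j1.943) / (426 + j32.62) = -0.03623 - j0.001786 A.
Step 6 — Convert to polar: |I| = 0.03628 A, ∠I = -177.2°.

I = 0.03628∠-177.2° A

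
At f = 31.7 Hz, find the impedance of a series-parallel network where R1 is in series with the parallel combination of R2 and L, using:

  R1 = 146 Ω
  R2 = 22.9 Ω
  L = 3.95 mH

Step 1 — Angular frequency: ω = 2π·f = 2π·31.7 = 199.2 rad/s.
Step 2 — Component impedances:
  R1: Z = R = 146 Ω
  R2: Z = R = 22.9 Ω
  L: Z = jωL = j·199.2·0.00395 = 0 + j0.7867 Ω
Step 3 — Parallel branch: R2 || L = 1/(1/R2 + 1/L) = 0.027 + j0.7858 Ω.
Step 4 — Series with R1: Z_total = R1 + (R2 || L) = 146 + j0.7858 Ω = 146∠0.3° Ω.

Z = 146 + j0.7858 Ω = 146∠0.3° Ω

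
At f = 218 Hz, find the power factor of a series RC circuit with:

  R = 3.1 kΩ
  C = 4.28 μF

Step 1 — Angular frequency: ω = 2π·f = 2π·218 = 1370 rad/s.
Step 2 — Component impedances:
  R: Z = R = 3100 Ω
  C: Z = 1/(jωC) = -j/(ω·C) = 0 - j170.6 Ω
Step 3 — Series combination: Z_total = R + C = 3100 - j170.6 Ω = 3105∠-3.1° Ω.
Step 4 — Power factor: PF = cos(φ) = Re(Z)/|Z| = 3100/3104.7 = 0.9985.
Step 5 — Type: Im(Z) = -170.6 ⇒ leading (phase φ = -3.1°).

PF = 0.9985 (leading, φ = -3.1°)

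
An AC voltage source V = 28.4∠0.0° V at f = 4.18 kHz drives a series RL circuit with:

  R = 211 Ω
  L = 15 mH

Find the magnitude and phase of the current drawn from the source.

Step 1 — Angular frequency: ω = 2π·f = 2π·4180 = 2.626e+04 rad/s.
Step 2 — Component impedances:
  R: Z = R = 211 Ω
  L: Z = jωL = j·2.626e+04·0.015 = 0 + j394 Ω
Step 3 — Series combination: Z_total = R + L = 211 + j394 Ω = 446.9∠61.8° Ω.
Step 4 — Source phasor: V = 28.4∠0.0° V = 28.4 V.
Step 5 — Ohm's law: I = V / Z_total = (28.4) / (211 + j394) = 0.03 - j0.05602 A.
Step 6 — Convert to polar: |I| = 0.06355 A, ∠I = -61.8°.

I = 0.06355∠-61.8° A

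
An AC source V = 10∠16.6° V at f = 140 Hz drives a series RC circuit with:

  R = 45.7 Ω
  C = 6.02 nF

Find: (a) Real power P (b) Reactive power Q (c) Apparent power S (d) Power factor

Step 1 — Angular frequency: ω = 2π·f = 2π·140 = 879.6 rad/s.
Step 2 — Component impedances:
  R: Z = R = 45.7 Ω
  C: Z = 1/(jωC) = -j/(ω·C) = 0 - j1.888e+05 Ω
Step 3 — Series combination: Z_total = R + C = 45.7 - j1.888e+05 Ω = 1.888e+05∠-90.0° Ω.
Step 4 — Source phasor: V = 10∠16.6° V = 9.583 + j2.857 V.
Step 5 — Current: I = V / Z = -1.512e-05 + j5.075e-05 A = 5.295e-05∠106.6° A.
Step 6 — Complex power: S = V·I* = 1.282e-07 - j0.0005295 VA.
Step 7 — Real power: P = Re(S) = 1.282e-07 W.
Step 8 — Reactive power: Q = Im(S) = -0.0005295 VAR.
Step 9 — Apparent power: |S| = 0.0005295 VA.
Step 10 — Power factor: PF = P/|S| = 0.000242 (leading).

(a) P = 1.282e-07 W  (b) Q = -0.0005295 VAR  (c) S = 0.0005295 VA  (d) PF = 0.000242 (leading)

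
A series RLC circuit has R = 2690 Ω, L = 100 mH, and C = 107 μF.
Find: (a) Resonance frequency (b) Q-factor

Step 1 — Resonance condition Im(Z)=0 gives ω₀ = 1/√(LC).
Step 2 — ω₀ = 1/√(0.1·0.000107) = 305.7 rad/s.
Step 3 — f₀ = ω₀/(2π) = 48.66 Hz.
Step 4 — Series Q: Q = ω₀L/R = 305.7·0.1/2690 = 0.01136.

(a) f₀ = 48.66 Hz  (b) Q = 0.01136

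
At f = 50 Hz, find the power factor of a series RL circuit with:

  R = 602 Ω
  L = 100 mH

Step 1 — Angular frequency: ω = 2π·f = 2π·50 = 314.2 rad/s.
Step 2 — Component impedances:
  R: Z = R = 602 Ω
  L: Z = jωL = j·314.2·0.1 = 0 + j31.42 Ω
Step 3 — Series combination: Z_total = R + L = 602 + j31.42 Ω = 602.8∠3.0° Ω.
Step 4 — Power factor: PF = cos(φ) = Re(Z)/|Z| = 602/602.82 = 0.9986.
Step 5 — Type: Im(Z) = 31.42 ⇒ lagging (phase φ = 3.0°).

PF = 0.9986 (lagging, φ = 3.0°)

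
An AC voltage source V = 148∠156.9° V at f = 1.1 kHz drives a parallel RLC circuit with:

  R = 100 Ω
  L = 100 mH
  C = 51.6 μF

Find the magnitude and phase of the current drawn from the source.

Step 1 — Angular frequency: ω = 2π·f = 2π·1100 = 6912 rad/s.
Step 2 — Component impedances:
  R: Z = R = 100 Ω
  L: Z = jωL = j·6912·0.1 = 0 + j691.2 Ω
  C: Z = 1/(jωC) = -j/(ω·C) = 0 - j2.804 Ω
Step 3 — Parallel combination: 1/Z_total = 1/R + 1/L + 1/C; Z_total = 0.0792 - j2.813 Ω = 2.814∠-88.4° Ω.
Step 4 — Source phasor: V = 148∠156.9° V = -136.1 + j58.07 V.
Step 5 — Ohm's law: I = V / Z_total = (-136.1 + j58.07) / (0.0792 - j2.813) = -21.99 - j47.77 A.
Step 6 — Convert to polar: |I| = 52.59 A, ∠I = -114.7°.

I = 52.59∠-114.7° A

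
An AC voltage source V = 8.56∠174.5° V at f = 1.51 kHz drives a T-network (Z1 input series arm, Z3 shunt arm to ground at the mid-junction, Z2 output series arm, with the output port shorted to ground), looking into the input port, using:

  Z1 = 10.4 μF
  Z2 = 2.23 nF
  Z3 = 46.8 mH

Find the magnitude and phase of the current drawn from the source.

Step 1 — Angular frequency: ω = 2π·f = 2π·1510 = 9488 rad/s.
Step 2 — Component impedances:
  Z1: Z = 1/(jωC) = -j/(ω·C) = 0 - j10.13 Ω
  Z2: Z = 1/(jωC) = -j/(ω·C) = 0 - j4.726e+04 Ω
  Z3: Z = jωL = j·9488·0.0468 = 0 + j444 Ω
Step 3 — With the output port shorted to ground, the output series arm Z2 runs from the junction to ground; the shunt arm Z3 also runs from the junction to ground. They appear in parallel: Z3 || Z2 = 0 + j448.2 Ω.
Step 4 — Series with input arm Z1: Z_in = Z1 + (Z3 || Z2) = 0 + j438.1 Ω = 438.1∠90.0° Ω.
Step 5 — Source phasor: V = 8.56∠174.5° V = -8.521 + j0.8204 V.
Step 6 — Ohm's law: I = V / Z_total = (-8.521 + j0.8204) / (0 + j438.1) = 0.001873 + j0.01945 A.
Step 7 — Convert to polar: |I| = 0.01954 A, ∠I = 84.5°.

I = 0.01954∠84.5° A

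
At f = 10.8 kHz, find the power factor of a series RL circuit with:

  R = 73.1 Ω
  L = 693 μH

Step 1 — Angular frequency: ω = 2π·f = 2π·1.08e+04 = 6.786e+04 rad/s.
Step 2 — Component impedances:
  R: Z = R = 73.1 Ω
  L: Z = jωL = j·6.786e+04·0.000693 = 0 + j47.03 Ω
Step 3 — Series combination: Z_total = R + L = 73.1 + j47.03 Ω = 86.92∠32.8° Ω.
Step 4 — Power factor: PF = cos(φ) = Re(Z)/|Z| = 73.1/86.92 = 0.841.
Step 5 — Type: Im(Z) = 47.03 ⇒ lagging (phase φ = 32.8°).

PF = 0.841 (lagging, φ = 32.8°)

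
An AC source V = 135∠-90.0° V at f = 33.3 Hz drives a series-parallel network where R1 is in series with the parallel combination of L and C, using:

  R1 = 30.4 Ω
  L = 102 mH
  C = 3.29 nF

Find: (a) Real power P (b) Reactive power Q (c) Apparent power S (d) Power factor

Step 1 — Angular frequency: ω = 2π·f = 2π·33.3 = 209.2 rad/s.
Step 2 — Component impedances:
  R1: Z = R = 30.4 Ω
  L: Z = jωL = j·209.2·0.102 = 0 + j21.34 Ω
  C: Z = 1/(jωC) = -j/(ω·C) = 0 - j1.453e+06 Ω
Step 3 — Parallel branch: L || C = 1/(1/L + 1/C) = 0 + j21.34 Ω.
Step 4 — Series with R1: Z_total = R1 + (L || C) = 30.4 + j21.34 Ω = 37.14∠35.1° Ω.
Step 5 — Source phasor: V = 135∠-90.0° V = 0 - j135 V.
Step 6 — Current: I = V / Z = -2.088 - j2.975 A = 3.635∠-125.1° A.
Step 7 — Complex power: S = V·I* = 401.6 + j281.9 VA.
Step 8 — Real power: P = Re(S) = 401.6 W.
Step 9 — Reactive power: Q = Im(S) = 281.9 VAR.
Step 10 — Apparent power: |S| = 490.7 VA.
Step 11 — Power factor: PF = P/|S| = 0.8184 (lagging).

(a) P = 401.6 W  (b) Q = 281.9 VAR  (c) S = 490.7 VA  (d) PF = 0.8184 (lagging)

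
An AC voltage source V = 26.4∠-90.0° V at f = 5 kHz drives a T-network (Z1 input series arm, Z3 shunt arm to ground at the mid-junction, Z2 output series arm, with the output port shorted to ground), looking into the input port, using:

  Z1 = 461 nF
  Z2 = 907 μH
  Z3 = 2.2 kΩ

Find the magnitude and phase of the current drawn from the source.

Step 1 — Angular frequency: ω = 2π·f = 2π·5000 = 3.142e+04 rad/s.
Step 2 — Component impedances:
  Z1: Z = 1/(jωC) = -j/(ω·C) = 0 - j69.05 Ω
  Z2: Z = jωL = j·3.142e+04·0.000907 = 0 + j28.49 Ω
  Z3: Z = R = 2200 Ω
Step 3 — With the output port shorted to ground, the output series arm Z2 runs from the junction to ground; the shunt arm Z3 also runs from the junction to ground. They appear in parallel: Z3 || Z2 = 0.369 + j28.49 Ω.
Step 4 — Series with input arm Z1: Z_in = Z1 + (Z3 || Z2) = 0.369 - j40.56 Ω = 40.56∠-89.5° Ω.
Step 5 — Source phasor: V = 26.4∠-90.0° V = 0 - j26.4 V.
Step 6 — Ohm's law: I = V / Z_total = (0 - j26.4) / (0.369 - j40.56) = 0.6509 - j0.005921 A.
Step 7 — Convert to polar: |I| = 0.6509 A, ∠I = -0.5°.

I = 0.6509∠-0.5° A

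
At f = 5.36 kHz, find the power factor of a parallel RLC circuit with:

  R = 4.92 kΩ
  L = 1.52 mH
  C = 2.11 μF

Step 1 — Angular frequency: ω = 2π·f = 2π·5360 = 3.368e+04 rad/s.
Step 2 — Component impedances:
  R: Z = R = 4920 Ω
  L: Z = jωL = j·3.368e+04·0.00152 = 0 + j51.19 Ω
  C: Z = 1/(jωC) = -j/(ω·C) = 0 - j14.07 Ω
Step 3 — Parallel combination: 1/Z_total = 1/R + 1/L + 1/C; Z_total = 0.07656 - j19.41 Ω = 19.41∠-89.8° Ω.
Step 4 — Power factor: PF = cos(φ) = Re(Z)/|Z| = 0.076557/19.408 = 0.003945.
Step 5 — Type: Im(Z) = -19.41 ⇒ leading (phase φ = -89.8°).

PF = 0.003945 (leading, φ = -89.8°)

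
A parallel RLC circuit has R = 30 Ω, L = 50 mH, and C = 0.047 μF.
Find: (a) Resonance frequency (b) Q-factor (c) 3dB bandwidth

Step 1 — Resonance: ω₀ = 1/√(LC) = 1/√(0.05·4.7e-08) = 2.063e+04 rad/s.
Step 2 — f₀ = ω₀/(2π) = 3283 Hz.
Step 3 — Parallel Q: Q = R/(ω₀L) = 30/(2.063e+04·0.05) = 0.02909.
Step 4 — Bandwidth: Δω = ω₀/Q = 7.092e+05 rad/s; BW = Δω/(2π) = 1.129e+05 Hz.

(a) f₀ = 3283 Hz  (b) Q = 0.02909  (c) BW = 1.129e+05 Hz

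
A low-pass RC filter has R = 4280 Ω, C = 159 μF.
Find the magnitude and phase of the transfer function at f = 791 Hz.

Step 1 — Angular frequency: ω = 2π·791 = 4970 rad/s.
Step 2 — Transfer function: H(jω) = 1/(1 + jωRC).
Step 3 — Denominator: 1 + jωRC = 1 + j·4970·4280·0.000159 = 1 + j3382.
Step 4 — H = 8.742e-08 - j0.0002957.
Step 5 — Magnitude: |H| = 0.0002957 (-70.6 dB); phase: φ = -90.0°.

|H| = 0.0002957 (-70.6 dB), φ = -90.0°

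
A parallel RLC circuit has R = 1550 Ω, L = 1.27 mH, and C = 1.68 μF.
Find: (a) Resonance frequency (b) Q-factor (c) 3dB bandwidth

Step 1 — Resonance: ω₀ = 1/√(LC) = 1/√(0.00127·1.68e-06) = 2.165e+04 rad/s.
Step 2 — f₀ = ω₀/(2π) = 3446 Hz.
Step 3 — Parallel Q: Q = R/(ω₀L) = 1550/(2.165e+04·0.00127) = 56.37.
Step 4 — Bandwidth: Δω = ω₀/Q = 384 rad/s; BW = Δω/(2π) = 61.12 Hz.

(a) f₀ = 3446 Hz  (b) Q = 56.37  (c) BW = 61.12 Hz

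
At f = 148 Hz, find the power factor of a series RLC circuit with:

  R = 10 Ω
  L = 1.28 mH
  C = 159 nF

Step 1 — Angular frequency: ω = 2π·f = 2π·148 = 929.9 rad/s.
Step 2 — Component impedances:
  R: Z = R = 10 Ω
  L: Z = jωL = j·929.9·0.00128 = 0 + j1.19 Ω
  C: Z = 1/(jωC) = -j/(ω·C) = 0 - j6763 Ω
Step 3 — Series combination: Z_total = R + L + C = 10 - j6762 Ω = 6762∠-89.9° Ω.
Step 4 — Power factor: PF = cos(φ) = Re(Z)/|Z| = 10/6762 = 0.001479.
Step 5 — Type: Im(Z) = -6762 ⇒ leading (phase φ = -89.9°).

PF = 0.001479 (leading, φ = -89.9°)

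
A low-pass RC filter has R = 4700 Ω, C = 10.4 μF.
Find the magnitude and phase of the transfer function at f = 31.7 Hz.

Step 1 — Angular frequency: ω = 2π·31.7 = 199.2 rad/s.
Step 2 — Transfer function: H(jω) = 1/(1 + jωRC).
Step 3 — Denominator: 1 + jωRC = 1 + j·199.2·4700·1.04e-05 = 1 + j9.736.
Step 4 — H = 0.01044 - j0.1016.
Step 5 — Magnitude: |H| = 0.1022 (-19.8 dB); phase: φ = -84.1°.

|H| = 0.1022 (-19.8 dB), φ = -84.1°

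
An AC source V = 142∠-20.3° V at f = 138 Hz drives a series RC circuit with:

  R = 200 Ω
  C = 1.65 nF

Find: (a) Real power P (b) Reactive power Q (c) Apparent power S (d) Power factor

Step 1 — Angular frequency: ω = 2π·f = 2π·138 = 867.1 rad/s.
Step 2 — Component impedances:
  R: Z = R = 200 Ω
  C: Z = 1/(jωC) = -j/(ω·C) = 0 - j6.99e+05 Ω
Step 3 — Series combination: Z_total = R + C = 200 - j6.99e+05 Ω = 6.99e+05∠-90.0° Ω.
Step 4 — Source phasor: V = 142∠-20.3° V = 133.2 - j49.26 V.
Step 5 — Current: I = V / Z = 7.054e-05 + j0.0001905 A = 0.0002032∠69.7° A.
Step 6 — Complex power: S = V·I* = 8.255e-06 - j0.02885 VA.
Step 7 — Real power: P = Re(S) = 8.255e-06 W.
Step 8 — Reactive power: Q = Im(S) = -0.02885 VAR.
Step 9 — Apparent power: |S| = 0.02885 VA.
Step 10 — Power factor: PF = P/|S| = 0.0002861 (leading).

(a) P = 8.255e-06 W  (b) Q = -0.02885 VAR  (c) S = 0.02885 VA  (d) PF = 0.0002861 (leading)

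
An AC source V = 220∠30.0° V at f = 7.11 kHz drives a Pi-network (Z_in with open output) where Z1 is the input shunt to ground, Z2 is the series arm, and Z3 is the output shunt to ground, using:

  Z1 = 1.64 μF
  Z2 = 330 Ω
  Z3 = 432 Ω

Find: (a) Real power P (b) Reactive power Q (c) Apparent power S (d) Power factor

Step 1 — Angular frequency: ω = 2π·f = 2π·7110 = 4.467e+04 rad/s.
Step 2 — Component impedances:
  Z1: Z = 1/(jωC) = -j/(ω·C) = 0 - j13.65 Ω
  Z2: Z = R = 330 Ω
  Z3: Z = R = 432 Ω
Step 3 — With open output, the series arm Z2 and the output shunt Z3 appear in series to ground: Z2 + Z3 = 762 Ω.
Step 4 — Parallel with input shunt Z1: Z_in = Z1 || (Z2 + Z3) = 0.2444 - j13.64 Ω = 13.65∠-89.0° Ω.
Step 5 — Source phasor: V = 220∠30.0° V = 190.5 + j110 V.
Step 6 — Current: I = V / Z = -7.809 + j14.1 A = 16.12∠119.0° A.
Step 7 — Complex power: S = V·I* = 63.52 - j3546 VA.
Step 8 — Real power: P = Re(S) = 63.52 W.
Step 9 — Reactive power: Q = Im(S) = -3546 VAR.
Step 10 — Apparent power: |S| = 3547 VA.
Step 11 — Power factor: PF = P/|S| = 0.01791 (leading).

(a) P = 63.52 W  (b) Q = -3546 VAR  (c) S = 3547 VA  (d) PF = 0.01791 (leading)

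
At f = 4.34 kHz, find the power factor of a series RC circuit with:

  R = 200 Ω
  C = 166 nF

Step 1 — Angular frequency: ω = 2π·f = 2π·4340 = 2.727e+04 rad/s.
Step 2 — Component impedances:
  R: Z = R = 200 Ω
  C: Z = 1/(jωC) = -j/(ω·C) = 0 - j220.9 Ω
Step 3 — Series combination: Z_total = R + C = 200 - j220.9 Ω = 298∠-47.8° Ω.
Step 4 — Power factor: PF = cos(φ) = Re(Z)/|Z| = 200/298 = 0.6711.
Step 5 — Type: Im(Z) = -220.9 ⇒ leading (phase φ = -47.8°).

PF = 0.6711 (leading, φ = -47.8°)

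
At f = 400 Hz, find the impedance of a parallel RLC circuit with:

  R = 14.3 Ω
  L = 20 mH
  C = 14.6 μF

Step 1 — Angular frequency: ω = 2π·f = 2π·400 = 2513 rad/s.
Step 2 — Component impedances:
  R: Z = R = 14.3 Ω
  L: Z = jωL = j·2513·0.02 = 0 + j50.27 Ω
  C: Z = 1/(jωC) = -j/(ω·C) = 0 - j27.25 Ω
Step 3 — Parallel combination: 1/Z_total = 1/R + 1/L + 1/C; Z_total = 13.52 - j3.248 Ω = 13.9∠-13.5° Ω.

Z = 13.52 - j3.248 Ω = 13.9∠-13.5° Ω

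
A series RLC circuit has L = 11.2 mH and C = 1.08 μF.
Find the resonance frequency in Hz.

Step 1 — Resonance condition Im(Z)=0 gives ω₀ = 1/√(LC).
Step 2 — ω₀ = 1/√(0.0112·1.08e-06) = 9092 rad/s.
Step 3 — f₀ = ω₀/(2π) = 1447 Hz.

f₀ = 1447 Hz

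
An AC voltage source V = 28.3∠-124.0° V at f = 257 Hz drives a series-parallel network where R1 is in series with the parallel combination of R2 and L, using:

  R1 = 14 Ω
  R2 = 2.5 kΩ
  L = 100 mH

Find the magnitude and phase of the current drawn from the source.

Step 1 — Angular frequency: ω = 2π·f = 2π·257 = 1615 rad/s.
Step 2 — Component impedances:
  R1: Z = R = 14 Ω
  R2: Z = R = 2500 Ω
  L: Z = jωL = j·1615·0.1 = 0 + j161.5 Ω
Step 3 — Parallel branch: R2 || L = 1/(1/R2 + 1/L) = 10.39 + j160.8 Ω.
Step 4 — Series with R1: Z_total = R1 + (R2 || L) = 24.39 + j160.8 Ω = 162.6∠81.4° Ω.
Step 5 — Source phasor: V = 28.3∠-124.0° V = -15.83 - j23.46 V.
Step 6 — Ohm's law: I = V / Z_total = (-15.83 - j23.46) / (24.39 + j160.8) = -0.1572 + j0.07457 A.
Step 7 — Convert to polar: |I| = 0.174 A, ∠I = 154.6°.

I = 0.174∠154.6° A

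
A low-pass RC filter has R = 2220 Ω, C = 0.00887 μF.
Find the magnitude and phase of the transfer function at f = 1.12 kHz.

Step 1 — Angular frequency: ω = 2π·1120 = 7037 rad/s.
Step 2 — Transfer function: H(jω) = 1/(1 + jωRC).
Step 3 — Denominator: 1 + jωRC = 1 + j·7037·2220·8.87e-09 = 1 + j0.1386.
Step 4 — H = 0.9812 - j0.136.
Step 5 — Magnitude: |H| = 0.9905 (-0.1 dB); phase: φ = -7.9°.

|H| = 0.9905 (-0.1 dB), φ = -7.9°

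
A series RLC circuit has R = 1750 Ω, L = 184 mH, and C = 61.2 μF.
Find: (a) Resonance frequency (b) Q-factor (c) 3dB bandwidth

Step 1 — Resonance: ω₀ = 1/√(LC) = 1/√(0.184·6.12e-05) = 298 rad/s.
Step 2 — f₀ = ω₀/(2π) = 47.43 Hz.
Step 3 — Series Q: Q = ω₀L/R = 298·0.184/1750 = 0.03133.
Step 4 — Bandwidth: Δω = ω₀/Q = 9511 rad/s; BW = Δω/(2π) = 1514 Hz.

(a) f₀ = 47.43 Hz  (b) Q = 0.03133  (c) BW = 1514 Hz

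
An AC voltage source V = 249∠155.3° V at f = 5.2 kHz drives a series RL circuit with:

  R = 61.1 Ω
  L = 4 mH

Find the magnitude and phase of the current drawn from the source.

Step 1 — Angular frequency: ω = 2π·f = 2π·5200 = 3.267e+04 rad/s.
Step 2 — Component impedances:
  R: Z = R = 61.1 Ω
  L: Z = jωL = j·3.267e+04·0.004 = 0 + j130.7 Ω
Step 3 — Series combination: Z_total = R + L = 61.1 + j130.7 Ω = 144.3∠64.9° Ω.
Step 4 — Source phasor: V = 249∠155.3° V = -226.2 + j104 V.
Step 5 — Ohm's law: I = V / Z_total = (-226.2 + j104) / (61.1 + j130.7) = -0.01075 + j1.726 A.
Step 6 — Convert to polar: |I| = 1.726 A, ∠I = 90.4°.

I = 1.726∠90.4° A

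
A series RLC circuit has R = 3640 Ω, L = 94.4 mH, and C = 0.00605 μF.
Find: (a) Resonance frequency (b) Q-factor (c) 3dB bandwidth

Step 1 — Resonance: ω₀ = 1/√(LC) = 1/√(0.0944·6.05e-09) = 4.184e+04 rad/s.
Step 2 — f₀ = ω₀/(2π) = 6660 Hz.
Step 3 — Series Q: Q = ω₀L/R = 4.184e+04·0.0944/3640 = 1.085.
Step 4 — Bandwidth: Δω = ω₀/Q = 3.856e+04 rad/s; BW = Δω/(2π) = 6137 Hz.

(a) f₀ = 6660 Hz  (b) Q = 1.085  (c) BW = 6137 Hz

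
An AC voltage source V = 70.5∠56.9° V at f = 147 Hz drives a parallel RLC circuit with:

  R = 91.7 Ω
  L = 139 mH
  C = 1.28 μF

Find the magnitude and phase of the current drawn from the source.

Step 1 — Angular frequency: ω = 2π·f = 2π·147 = 923.6 rad/s.
Step 2 — Component impedances:
  R: Z = R = 91.7 Ω
  L: Z = jωL = j·923.6·0.139 = 0 + j128.4 Ω
  C: Z = 1/(jωC) = -j/(ω·C) = 0 - j845.8 Ω
Step 3 — Parallel combination: 1/Z_total = 1/R + 1/L + 1/C; Z_total = 67.08 + j40.64 Ω = 78.43∠31.2° Ω.
Step 4 — Source phasor: V = 70.5∠56.9° V = 38.5 + j59.06 V.
Step 5 — Ohm's law: I = V / Z_total = (38.5 + j59.06) / (67.08 + j40.64) = 0.81 + j0.3897 A.
Step 6 — Convert to polar: |I| = 0.8989 A, ∠I = 25.7°.

I = 0.8989∠25.7° A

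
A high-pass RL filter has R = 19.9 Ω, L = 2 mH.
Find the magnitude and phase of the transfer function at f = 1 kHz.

Step 1 — Angular frequency: ω = 2π·1000 = 6283 rad/s.
Step 2 — Transfer function: H(jω) = jωL/(R + jωL).
Step 3 — Numerator jωL = j·12.57; denominator R + jωL = 19.9 + j12.57.
Step 4 — H = 0.2851 + j0.4515.
Step 5 — Magnitude: |H| = 0.5339 (-5.5 dB); phase: φ = 57.7°.

|H| = 0.5339 (-5.5 dB), φ = 57.7°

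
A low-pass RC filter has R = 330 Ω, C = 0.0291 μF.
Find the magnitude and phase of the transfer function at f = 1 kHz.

Step 1 — Angular frequency: ω = 2π·1000 = 6283 rad/s.
Step 2 — Transfer function: H(jω) = 1/(1 + jωRC).
Step 3 — Denominator: 1 + jωRC = 1 + j·6283·330·2.91e-08 = 1 + j0.06034.
Step 4 — H = 0.9964 - j0.06012.
Step 5 — Magnitude: |H| = 0.9982 (-0.0 dB); phase: φ = -3.5°.

|H| = 0.9982 (-0.0 dB), φ = -3.5°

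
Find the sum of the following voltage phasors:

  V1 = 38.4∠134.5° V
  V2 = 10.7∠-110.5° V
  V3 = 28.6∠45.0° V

Step 1 — Convert each phasor to rectangular form:
  V1 = 38.4·(cos(134.5°) + j·sin(134.5°)) = -26.91 + j27.39 V
  V2 = 10.7·(cos(-110.5°) + j·sin(-110.5°)) = -3.747 - j10.02 V
  V3 = 28.6·(cos(45.0°) + j·sin(45.0°)) = 20.22 + j20.22 V
Step 2 — Sum components: V_total = -10.44 + j37.59 V.
Step 3 — Convert to polar: |V_total| = 39.01 V, ∠V_total = 105.5°.

V_total = 39.01∠105.5° V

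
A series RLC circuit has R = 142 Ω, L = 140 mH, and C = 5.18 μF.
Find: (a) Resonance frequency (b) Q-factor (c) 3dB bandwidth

Step 1 — Resonance: ω₀ = 1/√(LC) = 1/√(0.14·5.18e-06) = 1174 rad/s.
Step 2 — f₀ = ω₀/(2π) = 186.9 Hz.
Step 3 — Series Q: Q = ω₀L/R = 1174·0.14/142 = 1.158.
Step 4 — Bandwidth: Δω = ω₀/Q = 1014 rad/s; BW = Δω/(2π) = 161.4 Hz.

(a) f₀ = 186.9 Hz  (b) Q = 1.158  (c) BW = 161.4 Hz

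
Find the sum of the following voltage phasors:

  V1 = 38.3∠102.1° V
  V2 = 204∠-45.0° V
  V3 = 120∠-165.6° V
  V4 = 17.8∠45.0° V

Step 1 — Convert each phasor to rectangular form:
  V1 = 38.3·(cos(102.1°) + j·sin(102.1°)) = -8.028 + j37.45 V
  V2 = 204·(cos(-45.0°) + j·sin(-45.0°)) = 144.2 - j144.2 V
  V3 = 120·(cos(-165.6°) + j·sin(-165.6°)) = -116.2 - j29.84 V
  V4 = 17.8·(cos(45.0°) + j·sin(45.0°)) = 12.59 + j12.59 V
Step 2 — Sum components: V_total = 32.58 - j124.1 V.
Step 3 — Convert to polar: |V_total| = 128.3 V, ∠V_total = -75.3°.

V_total = 128.3∠-75.3° V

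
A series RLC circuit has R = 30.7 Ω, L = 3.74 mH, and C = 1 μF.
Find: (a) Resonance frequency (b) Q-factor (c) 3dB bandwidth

Step 1 — Resonance condition Im(Z)=0 gives ω₀ = 1/√(LC).
Step 2 — ω₀ = 1/√(0.00374·1e-06) = 1.635e+04 rad/s.
Step 3 — f₀ = ω₀/(2π) = 2602 Hz.
Step 4 — Series Q: Q = ω₀L/R = 1.635e+04·0.00374/30.7 = 1.992.
Step 5 — 3dB bandwidth: Δω = ω₀/Q = 8209 rad/s; BW = Δω/(2π) = 1306 Hz.

(a) f₀ = 2602 Hz  (b) Q = 1.992  (c) BW = 1306 Hz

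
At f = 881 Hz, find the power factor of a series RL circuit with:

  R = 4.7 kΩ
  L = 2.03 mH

Step 1 — Angular frequency: ω = 2π·f = 2π·881 = 5535 rad/s.
Step 2 — Component impedances:
  R: Z = R = 4700 Ω
  L: Z = jωL = j·5535·0.00203 = 0 + j11.24 Ω
Step 3 — Series combination: Z_total = R + L = 4700 + j11.24 Ω = 4700∠0.1° Ω.
Step 4 — Power factor: PF = cos(φ) = Re(Z)/|Z| = 4700/4700 = 1.
Step 5 — Type: Im(Z) = 11.24 ⇒ lagging (phase φ = 0.1°).

PF = 1 (lagging, φ = 0.1°)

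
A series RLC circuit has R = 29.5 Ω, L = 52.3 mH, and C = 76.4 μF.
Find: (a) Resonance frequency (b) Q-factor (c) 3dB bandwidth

Step 1 — Resonance: ω₀ = 1/√(LC) = 1/√(0.0523·7.64e-05) = 500.3 rad/s.
Step 2 — f₀ = ω₀/(2π) = 79.62 Hz.
Step 3 — Series Q: Q = ω₀L/R = 500.3·0.0523/29.5 = 0.8869.
Step 4 — Bandwidth: Δω = ω₀/Q = 564.1 rad/s; BW = Δω/(2π) = 89.77 Hz.

(a) f₀ = 79.62 Hz  (b) Q = 0.8869  (c) BW = 89.77 Hz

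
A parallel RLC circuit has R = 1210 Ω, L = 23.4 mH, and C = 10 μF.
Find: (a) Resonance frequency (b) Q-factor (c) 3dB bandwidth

Step 1 — Resonance: ω₀ = 1/√(LC) = 1/√(0.0234·1e-05) = 2067 rad/s.
Step 2 — f₀ = ω₀/(2π) = 329 Hz.
Step 3 — Parallel Q: Q = R/(ω₀L) = 1210/(2067·0.0234) = 25.01.
Step 4 — Bandwidth: Δω = ω₀/Q = 82.64 rad/s; BW = Δω/(2π) = 13.15 Hz.

(a) f₀ = 329 Hz  (b) Q = 25.01  (c) BW = 13.15 Hz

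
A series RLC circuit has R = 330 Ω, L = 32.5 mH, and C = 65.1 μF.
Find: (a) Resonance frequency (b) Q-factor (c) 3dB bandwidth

Step 1 — Resonance condition Im(Z)=0 gives ω₀ = 1/√(LC).
Step 2 — ω₀ = 1/√(0.0325·6.51e-05) = 687.5 rad/s.
Step 3 — f₀ = ω₀/(2π) = 109.4 Hz.
Step 4 — Series Q: Q = ω₀L/R = 687.5·0.0325/330 = 0.06771.
Step 5 — 3dB bandwidth: Δω = ω₀/Q = 1.015e+04 rad/s; BW = Δω/(2π) = 1616 Hz.

(a) f₀ = 109.4 Hz  (b) Q = 0.06771  (c) BW = 1616 Hz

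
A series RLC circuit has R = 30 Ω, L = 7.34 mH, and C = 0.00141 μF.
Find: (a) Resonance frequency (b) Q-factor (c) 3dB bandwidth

Step 1 — Resonance: ω₀ = 1/√(LC) = 1/√(0.00734·1.41e-09) = 3.108e+05 rad/s.
Step 2 — f₀ = ω₀/(2π) = 4.947e+04 Hz.
Step 3 — Series Q: Q = ω₀L/R = 3.108e+05·0.00734/30 = 76.05.
Step 4 — Bandwidth: Δω = ω₀/Q = 4087 rad/s; BW = Δω/(2π) = 650.5 Hz.

(a) f₀ = 4.947e+04 Hz  (b) Q = 76.05  (c) BW = 650.5 Hz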